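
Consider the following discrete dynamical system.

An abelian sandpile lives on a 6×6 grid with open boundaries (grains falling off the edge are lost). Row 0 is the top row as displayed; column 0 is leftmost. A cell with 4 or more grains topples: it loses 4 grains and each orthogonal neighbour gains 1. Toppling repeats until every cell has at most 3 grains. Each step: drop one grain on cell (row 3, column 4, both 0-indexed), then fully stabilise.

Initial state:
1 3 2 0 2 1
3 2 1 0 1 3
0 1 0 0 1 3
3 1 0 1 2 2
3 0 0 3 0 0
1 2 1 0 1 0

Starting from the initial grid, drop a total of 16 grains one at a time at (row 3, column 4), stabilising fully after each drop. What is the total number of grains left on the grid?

t=0: 1 3 2 0 2 1
3 2 1 0 1 3
0 1 0 0 1 3
3 1 0 1 2 2
3 0 0 3 0 0
1 2 1 0 1 0
t=1: 1 3 2 0 2 1
3 2 1 0 1 3
0 1 0 0 1 3
3 1 0 1 3 2
3 0 0 3 0 0
1 2 1 0 1 0
t=2: 1 3 2 0 2 1
3 2 1 0 1 3
0 1 0 0 2 3
3 1 0 2 0 3
3 0 0 3 1 0
1 2 1 0 1 0
t=3: 1 3 2 0 2 1
3 2 1 0 1 3
0 1 0 0 2 3
3 1 0 2 1 3
3 0 0 3 1 0
1 2 1 0 1 0
t=4: 1 3 2 0 2 1
3 2 1 0 1 3
0 1 0 0 2 3
3 1 0 2 2 3
3 0 0 3 1 0
1 2 1 0 1 0
t=5: 1 3 2 0 2 1
3 2 1 0 1 3
0 1 0 0 2 3
3 1 0 2 3 3
3 0 0 3 1 0
1 2 1 0 1 0
t=6: 1 3 2 0 2 2
3 2 1 0 3 0
0 1 0 1 0 2
3 1 0 3 2 1
3 0 0 3 2 1
1 2 1 0 1 0
t=7: 1 3 2 0 2 2
3 2 1 0 3 0
0 1 0 1 0 2
3 1 0 3 3 1
3 0 0 3 2 1
1 2 1 0 1 0
t=8: 1 3 2 0 2 2
3 2 1 0 3 0
0 1 0 2 1 2
3 1 1 1 2 2
3 0 1 1 0 2
1 2 1 1 2 0
t=9: 1 3 2 0 2 2
3 2 1 0 3 0
0 1 0 2 1 2
3 1 1 1 3 2
3 0 1 1 0 2
1 2 1 1 2 0
t=10: 1 3 2 0 2 2
3 2 1 0 3 0
0 1 0 2 2 2
3 1 1 2 0 3
3 0 1 1 1 2
1 2 1 1 2 0
t=11: 1 3 2 0 2 2
3 2 1 0 3 0
0 1 0 2 2 2
3 1 1 2 1 3
3 0 1 1 1 2
1 2 1 1 2 0
t=12: 1 3 2 0 2 2
3 2 1 0 3 0
0 1 0 2 2 2
3 1 1 2 2 3
3 0 1 1 1 2
1 2 1 1 2 0
t=13: 1 3 2 0 2 2
3 2 1 0 3 0
0 1 0 2 2 2
3 1 1 2 3 3
3 0 1 1 1 2
1 2 1 1 2 0
t=14: 1 3 2 0 2 2
3 2 1 0 3 0
0 1 0 2 3 3
3 1 1 3 1 0
3 0 1 1 2 3
1 2 1 1 2 0
t=15: 1 3 2 0 2 2
3 2 1 0 3 0
0 1 0 2 3 3
3 1 1 3 2 0
3 0 1 1 2 3
1 2 1 1 2 0
t=16: 1 3 2 0 2 2
3 2 1 0 3 0
0 1 0 2 3 3
3 1 1 3 3 0
3 0 1 1 2 3
1 2 1 1 2 0

56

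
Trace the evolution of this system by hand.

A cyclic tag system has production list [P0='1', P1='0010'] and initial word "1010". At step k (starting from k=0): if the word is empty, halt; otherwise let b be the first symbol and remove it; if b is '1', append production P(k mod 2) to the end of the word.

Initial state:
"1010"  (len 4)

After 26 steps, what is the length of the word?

[0] "1010"  (len 4)
[1] "0101"  (len 4)
[2] "101"  (len 3)
[3] "011"  (len 3)
[4] "11"  (len 2)
[5] "11"  (len 2)
[6] "10010"  (len 5)
[7] "00101"  (len 5)
[8] "0101"  (len 4)
[9] "101"  (len 3)
[10] "010010"  (len 6)
[11] "10010"  (len 5)
[12] "00100010"  (len 8)
[13] "0100010"  (len 7)
[14] "100010"  (len 6)
[15] "000101"  (len 6)
[16] "00101"  (len 5)
[17] "0101"  (len 4)
[18] "101"  (len 3)
[19] "011"  (len 3)
[20] "11"  (len 2)
[21] "11"  (len 2)
[22] "10010"  (len 5)
[23] "00101"  (len 5)
[24] "0101"  (len 4)
[25] "101"  (len 3)
[26] "010010"  (len 6)

6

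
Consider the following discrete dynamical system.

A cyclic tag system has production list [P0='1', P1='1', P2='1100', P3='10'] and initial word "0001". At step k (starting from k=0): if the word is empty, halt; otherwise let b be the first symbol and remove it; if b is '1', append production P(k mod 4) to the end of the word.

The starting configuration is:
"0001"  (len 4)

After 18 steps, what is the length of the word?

5

[0] "0001"  (len 4)
[1] "001"  (len 3)
[2] "01"  (len 2)
[3] "1"  (len 1)
[4] "10"  (len 2)
[5] "01"  (len 2)
[6] "1"  (len 1)
[7] "1100"  (len 4)
[8] "10010"  (len 5)
[9] "00101"  (len 5)
[10] "0101"  (len 4)
[11] "101"  (len 3)
[12] "0110"  (len 4)
[13] "110"  (len 3)
[14] "101"  (len 3)
[15] "011100"  (len 6)
[16] "11100"  (len 5)
[17] "11001"  (len 5)
[18] "10011"  (len 5)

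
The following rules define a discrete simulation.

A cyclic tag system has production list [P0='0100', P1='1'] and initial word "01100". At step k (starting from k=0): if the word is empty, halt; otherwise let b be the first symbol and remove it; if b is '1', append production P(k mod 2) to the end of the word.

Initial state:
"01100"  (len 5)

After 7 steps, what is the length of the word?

4

[0] "01100"  (len 5)
[1] "1100"  (len 4)
[2] "1001"  (len 4)
[3] "0010100"  (len 7)
[4] "010100"  (len 6)
[5] "10100"  (len 5)
[6] "01001"  (len 5)
[7] "1001"  (len 4)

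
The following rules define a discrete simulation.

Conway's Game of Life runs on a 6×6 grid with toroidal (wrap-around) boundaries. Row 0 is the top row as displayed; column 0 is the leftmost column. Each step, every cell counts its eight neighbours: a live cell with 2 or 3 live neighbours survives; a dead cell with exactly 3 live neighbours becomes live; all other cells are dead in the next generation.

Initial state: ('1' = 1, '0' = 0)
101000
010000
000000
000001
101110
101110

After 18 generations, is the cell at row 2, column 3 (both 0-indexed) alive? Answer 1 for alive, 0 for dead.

0

step 0: 101000
010000
000000
000001
101110
101110
step 1: 101001
010000
000000
000111
101000
100010
step 2: 100001
110000
000010
000111
110000
100100
step 3: 000001
110000
100110
100111
111100
000000
step 4: 100000
110010
001100
000000
111100
111000
step 5: 001000
111101
011100
000000
100100
000101
step 6: 000001
100010
000110
010100
000010
001110
step 7: 000001
000110
001111
001100
000010
000111
step 8: 000001
001000
000001
001001
001001
000101
step 9: 000010
000000
000000
100011
101101
100001
step 10: 000001
000000
000001
110110
000100
110100
step 11: 100000
000000
100011
101111
000101
101010
step 12: 010001
100000
110000
011000
000000
110110
step 13: 011011
000001
101000
111000
100100
111011
step 14: 001000
001111
101001
101101
000110
000000
step 15: 001010
101011
000000
101000
001111
000100
step 16: 011010
010011
100100
011011
011011
000001
step 17: 011110
010011
000100
000000
011000
000001
step 18: 011100
110001
000010
001000
000000
100010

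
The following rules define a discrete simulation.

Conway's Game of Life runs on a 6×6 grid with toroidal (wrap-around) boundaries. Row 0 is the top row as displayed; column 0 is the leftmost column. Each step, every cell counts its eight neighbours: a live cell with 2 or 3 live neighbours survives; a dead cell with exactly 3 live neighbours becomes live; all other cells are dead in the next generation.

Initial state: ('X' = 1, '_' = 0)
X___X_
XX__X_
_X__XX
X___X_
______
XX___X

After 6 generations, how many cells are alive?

6

gen 0: X___X_
XX__X_
_X__XX
X___X_
______
XX___X
gen 1: ____X_
_X_XX_
_X_XX_
X___X_
_X____
XX___X
gen 2: _XXXX_
_____X
XX____
XXXXXX
_X____
XX___X
gen 3: _XXXX_
___XXX
___X__
___XXX
___X__
___XXX
gen 4: X_____
_____X
__X___
__XX__
__X___
_____X
gen 5: X____X
______
__XX__
_XXX__
__XX__
______
gen 6: ______
______
_X_X__
_X__X_
_X_X__
______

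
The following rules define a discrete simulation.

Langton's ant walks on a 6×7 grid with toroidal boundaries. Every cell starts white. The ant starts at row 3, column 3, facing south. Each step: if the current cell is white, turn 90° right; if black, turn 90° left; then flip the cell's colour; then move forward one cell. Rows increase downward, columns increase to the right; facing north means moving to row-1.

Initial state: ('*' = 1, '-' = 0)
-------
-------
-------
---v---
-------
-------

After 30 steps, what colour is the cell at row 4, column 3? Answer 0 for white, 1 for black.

1

k=0  -------
-------
-------
---v---
-------
-------
k=1  -------
-------
-------
--<*---
-------
-------
k=2  -------
-------
--^----
--**---
-------
-------
k=3  -------
-------
--*>---
--**---
-------
-------
k=4  -------
-------
--**---
--*v---
-------
-------
k=5  -------
-------
--**---
--*->--
-------
-------
k=6  -------
-------
--**---
--*-*--
----v--
-------
k=7  -------
-------
--**---
--*-*--
---<*--
-------
k=8  -------
-------
--**---
--*^*--
---**--
-------
k=9  -------
-------
--**---
--**>--
---**--
-------
k=10  -------
-------
--**^--
--**---
---**--
-------
k=11  -------
-------
--***>-
--**---
---**--
-------
k=12  -------
-------
--****-
--**-v-
---**--
-------
k=13  -------
-------
--****-
--**<*-
---**--
-------
k=14  -------
-------
--**^*-
--****-
---**--
-------
k=15  -------
-------
--*<-*-
--****-
---**--
-------
k=16  -------
-------
--*--*-
--*v**-
---**--
-------
k=17  -------
-------
--*--*-
--*->*-
---**--
-------
k=18  -------
-------
--*-^*-
--*--*-
---**--
-------
k=19  -------
-------
--*-*>-
--*--*-
---**--
-------
k=20  -------
-----^-
--*-*--
--*--*-
---**--
-------
k=21  -------
-----*>
--*-*--
--*--*-
---**--
-------
k=22  -------
-----**
--*-*-v
--*--*-
---**--
-------
k=23  -------
-----**
--*-*<*
--*--*-
---**--
-------
k=24  -------
-----^*
--*-***
--*--*-
---**--
-------
k=25  -------
----<-*
--*-***
--*--*-
---**--
-------
k=26  ----^--
----*-*
--*-***
--*--*-
---**--
-------
k=27  ----*>-
----*-*
--*-***
--*--*-
---**--
-------
k=28  ----**-
----*v*
--*-***
--*--*-
---**--
-------
k=29  ----**-
----<**
--*-***
--*--*-
---**--
-------
k=30  ----**-
-----**
--*-v**
--*--*-
---**--
-------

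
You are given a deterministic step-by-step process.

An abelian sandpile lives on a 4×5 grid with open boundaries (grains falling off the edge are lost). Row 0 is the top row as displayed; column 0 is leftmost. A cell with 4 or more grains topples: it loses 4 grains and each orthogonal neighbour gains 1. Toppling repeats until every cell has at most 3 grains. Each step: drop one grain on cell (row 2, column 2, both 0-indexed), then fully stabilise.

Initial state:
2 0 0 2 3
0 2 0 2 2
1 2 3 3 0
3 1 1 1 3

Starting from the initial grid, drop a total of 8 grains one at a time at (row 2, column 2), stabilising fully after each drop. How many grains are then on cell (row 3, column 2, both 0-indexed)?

0

step 0: 2 0 0 2 3
0 2 0 2 2
1 2 3 3 0
3 1 1 1 3
step 1: 2 0 0 2 3
0 2 1 3 2
1 3 1 0 1
3 1 2 2 3
step 2: 2 0 0 2 3
0 2 1 3 2
1 3 2 0 1
3 1 2 2 3
step 3: 2 0 0 2 3
0 2 1 3 2
1 3 3 0 1
3 1 2 2 3
step 4: 2 0 0 2 3
0 3 2 3 2
2 0 1 1 1
3 2 3 2 3
step 5: 2 0 0 2 3
0 3 2 3 2
2 0 2 1 1
3 2 3 2 3
step 6: 2 0 0 2 3
0 3 2 3 2
2 0 3 1 1
3 2 3 2 3
step 7: 2 0 0 2 3
0 3 3 3 2
2 1 1 2 1
3 3 0 3 3
step 8: 2 0 0 2 3
0 3 3 3 2
2 1 2 2 1
3 3 0 3 3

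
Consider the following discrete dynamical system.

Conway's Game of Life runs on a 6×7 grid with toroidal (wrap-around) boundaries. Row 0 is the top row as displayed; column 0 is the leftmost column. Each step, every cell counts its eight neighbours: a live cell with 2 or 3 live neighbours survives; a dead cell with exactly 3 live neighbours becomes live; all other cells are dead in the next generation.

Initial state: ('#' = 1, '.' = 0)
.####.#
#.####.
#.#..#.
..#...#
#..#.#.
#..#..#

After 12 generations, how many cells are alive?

10

k=0  .####.#
#.####.
#.#..#.
..#...#
#..#.#.
#..#..#
k=1  .......
#......
#.#..#.
#.####.
######.
.......
k=2  .......
.#....#
#.#..#.
#......
#....#.
.####..
k=3  ##.#...
##....#
#......
#......
#.###.#
.####..
k=4  ...##.#
..#...#
.......
#..#...
#...###
.....##
k=5  #..##.#
...#.#.
.......
#...##.
#...#..
...#...
k=6  ..##.##
...#.##
.....##
....###
...####
#..#.##
k=7  ..##...
#.##...
#......
#..#...
...#...
#......
k=8  ..##...
..##...
#.##..#
.......
.......
..##...
k=9  .#..#..
....#..
.###...
.......
.......
..##...
k=10  ..#.#..
.#..#..
..##...
..#....
.......
..##...
k=11  .##.#..
.#..#..
.###...
..##...
..##...
..##...
k=12  .#..#..
#...#..
.#..#..
....#..
.#..#..
....#..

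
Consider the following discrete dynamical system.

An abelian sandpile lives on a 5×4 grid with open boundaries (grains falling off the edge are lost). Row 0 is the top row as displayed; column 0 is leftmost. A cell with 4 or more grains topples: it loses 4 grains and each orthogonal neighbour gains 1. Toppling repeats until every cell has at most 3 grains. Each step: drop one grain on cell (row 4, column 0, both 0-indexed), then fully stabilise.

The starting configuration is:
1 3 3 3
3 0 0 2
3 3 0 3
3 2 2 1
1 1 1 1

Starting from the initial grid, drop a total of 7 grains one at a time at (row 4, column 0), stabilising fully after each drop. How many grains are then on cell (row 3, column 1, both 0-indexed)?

1

gen 0: 1 3 3 3
3 0 0 2
3 3 0 3
3 2 2 1
1 1 1 1
gen 1: 1 3 3 3
3 0 0 2
3 3 0 3
3 2 2 1
2 1 1 1
gen 2: 1 3 3 3
3 0 0 2
3 3 0 3
3 2 2 1
3 1 1 1
gen 3: 2 3 3 3
0 2 0 2
2 1 1 3
2 0 3 1
1 3 1 1
gen 4: 2 3 3 3
0 2 0 2
2 1 1 3
2 0 3 1
2 3 1 1
gen 5: 2 3 3 3
0 2 0 2
2 1 1 3
2 0 3 1
3 3 1 1
gen 6: 2 3 3 3
0 2 0 2
2 1 1 3
3 1 3 1
1 0 2 1
gen 7: 2 3 3 3
0 2 0 2
2 1 1 3
3 1 3 1
2 0 2 1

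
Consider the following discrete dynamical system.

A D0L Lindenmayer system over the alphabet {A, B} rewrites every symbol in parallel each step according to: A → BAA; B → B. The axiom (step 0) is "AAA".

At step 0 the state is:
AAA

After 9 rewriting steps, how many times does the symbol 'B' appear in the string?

0) AAA
1) BAABAABAA
2) BBAABAABBAABAABBAABAA
3) BBBAABAABBAABAABBBAABAABBAABAABBBAABAABBAABAA
4) BBBBAABAABBAABAABBBAABAABBAABAABBBBAABAABBAABAABBBAABAABBAABAABBBBAABAABBAABAABBBAABAABBAABAA
5) BBBBBAABAABBAABAABBBAABAABBAABAABBBBAABAABBAABAABBBAABAABB…AABAABBAABAABBBAABAABBAABAABBBBAABAABBAABAABBBAABAABBAABAA  (len 189)
6) BBBBBBAABAABBAABAABBBAABAABBAABAABBBBAABAABBAABAABBBAABAAB…AABAABBAABAABBBAABAABBAABAABBBBAABAABBAABAABBBAABAABBAABAA  (len 381)
7) BBBBBBBAABAABBAABAABBBAABAABBAABAABBBBAABAABBAABAABBBAABAA…AABAABBAABAABBBAABAABBAABAABBBBAABAABBAABAABBBAABAABBAABAA  (len 765)
8) BBBBBBBBAABAABBAABAABBBAABAABBAABAABBBBAABAABBAABAABBBAABA…AABAABBAABAABBBAABAABBAABAABBBBAABAABBAABAABBBAABAABBAABAA  (len 1533)
9) BBBBBBBBBAABAABBAABAABBBAABAABBAABAABBBBAABAABBAABAABBBAAB…AABAABBAABAABBBAABAABBAABAABBBBAABAABBAABAABBBAABAABBAABAA  (len 3069)

1533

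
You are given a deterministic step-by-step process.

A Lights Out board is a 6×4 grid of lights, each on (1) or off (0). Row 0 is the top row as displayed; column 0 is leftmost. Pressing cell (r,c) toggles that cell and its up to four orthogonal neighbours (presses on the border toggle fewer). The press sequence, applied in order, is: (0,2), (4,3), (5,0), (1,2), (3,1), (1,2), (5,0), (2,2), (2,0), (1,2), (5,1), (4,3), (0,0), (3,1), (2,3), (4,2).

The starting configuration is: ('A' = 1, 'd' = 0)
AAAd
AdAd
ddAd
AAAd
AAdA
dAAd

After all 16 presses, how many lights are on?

14

step 0: AAAd
AdAd
ddAd
AAAd
AAdA
dAAd
step 1: AddA
Addd
ddAd
AAAd
AAdA
dAAd
step 2: AddA
Addd
ddAd
AAAA
AAAd
dAAA
step 3: AddA
Addd
ddAd
AAAA
dAAd
AdAA
step 4: AdAA
AAAA
dddd
AAAA
dAAd
AdAA
step 5: AdAA
AAAA
dAdd
dddA
ddAd
AdAA
step 6: AddA
Addd
dAAd
dddA
ddAd
AdAA
step 7: AddA
Addd
dAAd
dddA
AdAd
dAAA
step 8: AddA
AdAd
dddA
ddAA
AdAd
dAAA
step 9: AddA
ddAd
AAdA
AdAA
AdAd
dAAA
step 10: AdAA
dAdA
AAAA
AdAA
AdAd
dAAA
step 11: AdAA
dAdA
AAAA
AdAA
AAAd
AddA
step 12: AdAA
dAdA
AAAA
AdAd
AAdA
Addd
step 13: dAAA
AAdA
AAAA
AdAd
AAdA
Addd
step 14: dAAA
AAdA
AdAA
dAdd
AddA
Addd
step 15: dAAA
AAdd
Addd
dAdA
AddA
Addd
step 16: dAAA
AAdd
Addd
dAAA
AAAd
AdAd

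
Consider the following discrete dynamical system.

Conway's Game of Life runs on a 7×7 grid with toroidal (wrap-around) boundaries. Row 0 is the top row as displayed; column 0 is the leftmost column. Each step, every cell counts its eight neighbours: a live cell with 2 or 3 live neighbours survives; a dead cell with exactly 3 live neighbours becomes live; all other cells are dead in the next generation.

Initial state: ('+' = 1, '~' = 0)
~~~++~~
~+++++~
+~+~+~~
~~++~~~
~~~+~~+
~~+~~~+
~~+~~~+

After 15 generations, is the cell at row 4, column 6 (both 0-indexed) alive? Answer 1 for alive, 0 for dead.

1

step 0: ~~~++~~
~+++++~
+~+~+~~
~~++~~~
~~~+~~+
~~+~~~+
~~+~~~+
step 1: ~+~~~~~
~+~~~+~
~~~~~+~
~++~+~~
~~~+~~~
+~++~++
~~+~~+~
step 2: ~++~~~~
~~~~~~~
~++~++~
~~+++~~
+~~~~++
~+++~++
+~++++~
step 3: ~++~+~~
~~~+~~~
~++~++~
+~+~~~~
+~~~~~~
~~~~~~~
+~~~~+~
step 4: ~++++~~
~~~~~+~
~++~+~~
+~++~~+
~+~~~~~
~~~~~~+
~+~~~~~
step 5: ~++++~~
~~~~~+~
+++~+++
+~~+~~~
~++~~~+
+~~~~~~
++~+~~~
step 6: ++~++~~
~~~~~~~
++++++~
~~~++~~
~++~~~+
~~~~~~+
+~~++~~
step 7: +++++~~
~~~~~++
~++~~+~
~~~~~~+
+~++~+~
~+++~++
+++++++
step 8: ~~~~~~~
~~~~~++
+~~~~+~
+~~++++
+~~+~+~
~~~~~~~
~~~~~~~
step 9: ~~~~~~~
~~~~~++
+~~~~~~
++~+~~~
+~~+~+~
~~~~~~~
~~~~~~~
step 10: ~~~~~~~
~~~~~~+
++~~~~~
+++~+~~
+++~+~+
~~~~~~~
~~~~~~~
step 11: ~~~~~~~
+~~~~~~
~~+~~~+
~~~~~+~
~~+~~++
++~~~~~
~~~~~~~
step 12: ~~~~~~~
~~~~~~~
~~~~~~+
~~~~~+~
++~~~++
++~~~~+
~~~~~~~
step 13: ~~~~~~~
~~~~~~~
~~~~~~~
~~~~~+~
~+~~~+~
~+~~~+~
+~~~~~~
step 14: ~~~~~~~
~~~~~~~
~~~~~~~
~~~~~~~
~~~~+++
++~~~~+
~~~~~~~
step 15: ~~~~~~~
~~~~~~~
~~~~~~~
~~~~~+~
~~~~~++
+~~~~~+
+~~~~~~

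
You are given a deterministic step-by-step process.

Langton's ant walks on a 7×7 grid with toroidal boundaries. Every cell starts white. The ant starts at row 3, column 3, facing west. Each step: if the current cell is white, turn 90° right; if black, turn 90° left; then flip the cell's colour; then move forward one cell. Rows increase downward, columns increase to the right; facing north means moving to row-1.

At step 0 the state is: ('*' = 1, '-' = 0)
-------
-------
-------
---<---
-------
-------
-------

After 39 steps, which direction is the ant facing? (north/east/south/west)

step 0: -------
-------
-------
---<---
-------
-------
-------
step 1: -------
-------
---^---
---*---
-------
-------
-------
step 2: -------
-------
---*>--
---*---
-------
-------
-------
step 3: -------
-------
---**--
---*v--
-------
-------
-------
step 4: -------
-------
---**--
---<*--
-------
-------
-------
step 5: -------
-------
---**--
----*--
---v---
-------
-------
step 6: -------
-------
---**--
----*--
--<*---
-------
-------
step 7: -------
-------
---**--
--^-*--
--**---
-------
-------
step 8: -------
-------
---**--
--*>*--
--**---
-------
-------
step 9: -------
-------
---**--
--***--
--*v---
-------
-------
step 10: -------
-------
---**--
--***--
--*->--
-------
-------
step 11: -------
-------
---**--
--***--
--*-*--
----v--
-------
step 12: -------
-------
---**--
--***--
--*-*--
---<*--
-------
step 13: -------
-------
---**--
--***--
--*^*--
---**--
-------
step 14: -------
-------
---**--
--***--
--**>--
---**--
-------
step 15: -------
-------
---**--
--**^--
--**---
---**--
-------
step 16: -------
-------
---**--
--*<---
--**---
---**--
-------
step 17: -------
-------
---**--
--*----
--*v---
---**--
-------
step 18: -------
-------
---**--
--*----
--*->--
---**--
-------
step 19: -------
-------
---**--
--*----
--*-*--
---*v--
-------
step 20: -------
-------
---**--
--*----
--*-*--
---*->-
-------
step 21: -------
-------
---**--
--*----
--*-*--
---*-*-
-----v-
step 22: -------
-------
---**--
--*----
--*-*--
---*-*-
----<*-
step 23: -------
-------
---**--
--*----
--*-*--
---*^*-
----**-
step 24: -------
-------
---**--
--*----
--*-*--
---**>-
----**-
step 25: -------
-------
---**--
--*----
--*-*^-
---**--
----**-
step 26: -------
-------
---**--
--*----
--*-**>
---**--
----**-
step 27: -------
-------
---**--
--*----
--*-***
---**-v
----**-
step 28: -------
-------
---**--
--*----
--*-***
---**<*
----**-
step 29: -------
-------
---**--
--*----
--*-*^*
---****
----**-
step 30: -------
-------
---**--
--*----
--*-<-*
---****
----**-
step 31: -------
-------
---**--
--*----
--*---*
---*v**
----**-
step 32: -------
-------
---**--
--*----
--*---*
---*->*
----**-
step 33: -------
-------
---**--
--*----
--*--^*
---*--*
----**-
step 34: -------
-------
---**--
--*----
--*--*>
---*--*
----**-
step 35: -------
-------
---**--
--*---^
--*--*-
---*--*
----**-
step 36: -------
-------
---**--
>-*---*
--*--*-
---*--*
----**-
step 37: -------
-------
---**--
*-*---*
v-*--*-
---*--*
----**-
step 38: -------
-------
---**--
*-*---*
*-*--*<
---*--*
----**-
step 39: -------
-------
---**--
*-*---^
*-*--**
---*--*
----**-

north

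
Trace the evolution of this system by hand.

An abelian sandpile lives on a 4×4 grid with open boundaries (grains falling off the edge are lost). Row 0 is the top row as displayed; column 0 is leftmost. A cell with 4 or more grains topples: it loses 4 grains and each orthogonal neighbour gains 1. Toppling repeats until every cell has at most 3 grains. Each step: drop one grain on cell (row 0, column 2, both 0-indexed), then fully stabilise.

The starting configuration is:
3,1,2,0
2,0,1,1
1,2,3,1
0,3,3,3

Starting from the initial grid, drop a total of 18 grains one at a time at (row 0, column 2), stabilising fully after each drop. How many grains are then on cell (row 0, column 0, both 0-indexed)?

t=0: 3,1,2,0
2,0,1,1
1,2,3,1
0,3,3,3
t=1: 3,1,3,0
2,0,1,1
1,2,3,1
0,3,3,3
t=2: 3,2,0,1
2,0,2,1
1,2,3,1
0,3,3,3
t=3: 3,2,1,1
2,0,2,1
1,2,3,1
0,3,3,3
t=4: 3,2,2,1
2,0,2,1
1,2,3,1
0,3,3,3
t=5: 3,2,3,1
2,0,2,1
1,2,3,1
0,3,3,3
t=6: 3,3,0,2
2,0,3,1
1,2,3,1
0,3,3,3
t=7: 3,3,1,2
2,0,3,1
1,2,3,1
0,3,3,3
t=8: 3,3,2,2
2,0,3,1
1,2,3,1
0,3,3,3
t=9: 3,3,3,2
2,0,3,1
1,2,3,1
0,3,3,3
t=10: 0,1,2,3
3,3,1,2
2,0,2,3
1,1,2,0
t=11: 0,1,3,3
3,3,1,2
2,0,2,3
1,1,2,0
t=12: 0,2,1,0
3,3,2,3
2,0,2,3
1,1,2,0
t=13: 0,2,2,0
3,3,2,3
2,0,2,3
1,1,2,0
t=14: 0,2,3,0
3,3,2,3
2,0,2,3
1,1,2,0
t=15: 0,3,0,1
3,3,3,3
2,0,2,3
1,1,2,0
t=16: 0,3,1,1
3,3,3,3
2,0,2,3
1,1,2,0
t=17: 0,3,2,1
3,3,3,3
2,0,2,3
1,1,2,0
t=18: 0,3,3,1
3,3,3,3
2,0,2,3
1,1,2,0

0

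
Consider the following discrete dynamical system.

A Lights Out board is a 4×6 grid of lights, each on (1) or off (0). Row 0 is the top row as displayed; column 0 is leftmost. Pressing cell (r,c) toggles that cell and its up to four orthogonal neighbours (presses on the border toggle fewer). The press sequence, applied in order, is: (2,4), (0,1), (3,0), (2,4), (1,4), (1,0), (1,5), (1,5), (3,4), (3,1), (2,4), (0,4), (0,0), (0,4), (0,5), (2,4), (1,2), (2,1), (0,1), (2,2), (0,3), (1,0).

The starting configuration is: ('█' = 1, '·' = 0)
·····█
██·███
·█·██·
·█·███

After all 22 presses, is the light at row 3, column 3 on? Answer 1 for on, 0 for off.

k=0  ·····█
██·███
·█·██·
·█·███
k=1  ·····█
██·█·█
·█···█
·█·█·█
k=2  ███··█
█··█·█
·█···█
·█·█·█
k=3  ███··█
█··█·█
██···█
█··█·█
k=4  ███··█
█··███
██·██·
█··███
k=5  ███·██
█·····
██·█··
█··███
k=6  ·██·██
·█····
·█·█··
█··███
k=7  ·██·█·
·█··██
·█·█·█
█··███
k=8  ·██·██
·█····
·█·█··
█··███
k=9  ·██·██
·█····
·█·██·
█·····
k=10  ·██·██
·█····
···██·
·██···
k=11  ·██·██
·█··█·
·····█
·██·█·
k=12  ·███··
·█····
·····█
·██·█·
k=13  █·██··
██····
·····█
·██·█·
k=14  █·█·██
██··█·
·····█
·██·█·
k=15  █·█···
██··██
·····█
·██·█·
k=16  █·█···
██···█
···██·
·██···
k=17  █·····
█·██·█
··███·
·██···
k=18  █·····
████·█
██·██·
··█···
k=19  ·██···
█·██·█
██·██·
··█···
k=20  ·██···
█··█·█
█·█·█·
······
k=21  ·█·██·
█····█
█·█·█·
······
k=22  ██·██·
·█···█
··█·█·
······

0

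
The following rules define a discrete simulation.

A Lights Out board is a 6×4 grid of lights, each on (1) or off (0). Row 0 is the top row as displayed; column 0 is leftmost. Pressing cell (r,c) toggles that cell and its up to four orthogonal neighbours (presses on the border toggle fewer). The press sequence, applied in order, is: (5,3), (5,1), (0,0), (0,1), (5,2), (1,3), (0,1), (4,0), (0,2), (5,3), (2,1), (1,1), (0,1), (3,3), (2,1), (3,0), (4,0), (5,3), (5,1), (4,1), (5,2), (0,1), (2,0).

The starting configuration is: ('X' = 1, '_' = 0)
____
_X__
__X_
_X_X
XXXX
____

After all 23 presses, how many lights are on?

14

k=0  ____
_X__
__X_
_X_X
XXXX
____
k=1  ____
_X__
__X_
_X_X
XXX_
__XX
k=2  ____
_X__
__X_
_X_X
X_X_
XX_X
k=3  XX__
XX__
__X_
_X_X
X_X_
XX_X
k=4  __X_
X___
__X_
_X_X
X_X_
XX_X
k=5  __X_
X___
__X_
_X_X
X___
X_X_
k=6  __XX
X_XX
__XX
_X_X
X___
X_X_
k=7  XX_X
XXXX
__XX
_X_X
X___
X_X_
k=8  XX_X
XXXX
__XX
XX_X
_X__
__X_
k=9  X_X_
XX_X
__XX
XX_X
_X__
__X_
k=10  X_X_
XX_X
__XX
XX_X
_X_X
___X
k=11  X_X_
X__X
XX_X
X__X
_X_X
___X
k=12  XXX_
_XXX
X__X
X__X
_X_X
___X
k=13  ____
__XX
X__X
X__X
_X_X
___X
k=14  ____
__XX
X___
X_X_
_X__
___X
k=15  ____
_XXX
_XX_
XXX_
_X__
___X
k=16  ____
_XXX
XXX_
__X_
XX__
___X
k=17  ____
_XXX
XXX_
X_X_
____
X__X
k=18  ____
_XXX
XXX_
X_X_
___X
X_X_
k=19  ____
_XXX
XXX_
X_X_
_X_X
_X__
k=20  ____
_XXX
XXX_
XXX_
X_XX
____
k=21  ____
_XXX
XXX_
XXX_
X__X
_XXX
k=22  XXX_
__XX
XXX_
XXX_
X__X
_XXX
k=23  XXX_
X_XX
__X_
_XX_
X__X
_XXX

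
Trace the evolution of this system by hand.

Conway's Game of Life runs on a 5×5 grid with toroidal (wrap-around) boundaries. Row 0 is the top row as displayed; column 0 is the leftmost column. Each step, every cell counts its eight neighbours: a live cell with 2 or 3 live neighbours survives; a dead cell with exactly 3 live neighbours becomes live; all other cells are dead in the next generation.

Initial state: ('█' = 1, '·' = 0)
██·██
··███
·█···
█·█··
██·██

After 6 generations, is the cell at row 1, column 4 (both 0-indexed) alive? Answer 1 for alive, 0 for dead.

0

[0] ██·██
··███
·█···
█·█··
██·██
[1] ·····
·····
██··█
··██·
·····
[2] ·····
█····
█████
█████
·····
[3] ·····
█·██·
·····
·····
█████
[4] ·····
·····
·····
█████
█████
[5] █████
·····
█████
·····
·····
[6] █████
·····
█████
█████
█████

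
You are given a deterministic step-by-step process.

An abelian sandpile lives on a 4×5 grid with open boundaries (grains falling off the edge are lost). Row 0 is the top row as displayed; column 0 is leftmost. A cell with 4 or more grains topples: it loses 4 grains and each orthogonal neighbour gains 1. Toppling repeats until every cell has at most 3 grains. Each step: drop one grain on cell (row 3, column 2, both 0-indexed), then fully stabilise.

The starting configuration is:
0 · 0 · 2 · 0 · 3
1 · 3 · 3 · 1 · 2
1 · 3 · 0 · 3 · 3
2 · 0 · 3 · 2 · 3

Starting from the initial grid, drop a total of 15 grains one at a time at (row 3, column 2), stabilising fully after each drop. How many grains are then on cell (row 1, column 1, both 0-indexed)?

1

t=0: 0 · 0 · 2 · 0 · 3
1 · 3 · 3 · 1 · 2
1 · 3 · 0 · 3 · 3
2 · 0 · 3 · 2 · 3
t=1: 0 · 0 · 2 · 0 · 3
1 · 3 · 3 · 1 · 2
1 · 3 · 1 · 3 · 3
2 · 1 · 0 · 3 · 3
t=2: 0 · 0 · 2 · 0 · 3
1 · 3 · 3 · 1 · 2
1 · 3 · 1 · 3 · 3
2 · 1 · 1 · 3 · 3
t=3: 0 · 0 · 2 · 0 · 3
1 · 3 · 3 · 1 · 2
1 · 3 · 1 · 3 · 3
2 · 1 · 2 · 3 · 3
t=4: 0 · 0 · 2 · 0 · 3
1 · 3 · 3 · 1 · 2
1 · 3 · 1 · 3 · 3
2 · 1 · 3 · 3 · 3
t=5: 0 · 0 · 2 · 0 · 3
1 · 3 · 3 · 2 · 3
1 · 3 · 3 · 1 · 1
2 · 2 · 1 · 2 · 1
t=6: 0 · 0 · 2 · 0 · 3
1 · 3 · 3 · 2 · 3
1 · 3 · 3 · 1 · 1
2 · 2 · 2 · 2 · 1
t=7: 0 · 0 · 2 · 0 · 3
1 · 3 · 3 · 2 · 3
1 · 3 · 3 · 1 · 1
2 · 2 · 3 · 2 · 1
t=8: 0 · 1 · 3 · 0 · 3
2 · 1 · 1 · 3 · 3
2 · 2 · 2 · 2 · 1
3 · 0 · 2 · 3 · 1
t=9: 0 · 1 · 3 · 0 · 3
2 · 1 · 1 · 3 · 3
2 · 2 · 2 · 2 · 1
3 · 0 · 3 · 3 · 1
t=10: 0 · 1 · 3 · 0 · 3
2 · 1 · 1 · 3 · 3
2 · 2 · 3 · 3 · 1
3 · 1 · 1 · 0 · 2
t=11: 0 · 1 · 3 · 0 · 3
2 · 1 · 1 · 3 · 3
2 · 2 · 3 · 3 · 1
3 · 1 · 2 · 0 · 2
t=12: 0 · 1 · 3 · 0 · 3
2 · 1 · 1 · 3 · 3
2 · 2 · 3 · 3 · 1
3 · 1 · 3 · 0 · 2
t=13: 0 · 1 · 3 · 2 · 0
2 · 1 · 3 · 1 · 1
2 · 3 · 1 · 1 · 3
3 · 2 · 1 · 2 · 2
t=14: 0 · 1 · 3 · 2 · 0
2 · 1 · 3 · 1 · 1
2 · 3 · 1 · 1 · 3
3 · 2 · 2 · 2 · 2
t=15: 0 · 1 · 3 · 2 · 0
2 · 1 · 3 · 1 · 1
2 · 3 · 1 · 1 · 3
3 · 2 · 3 · 2 · 2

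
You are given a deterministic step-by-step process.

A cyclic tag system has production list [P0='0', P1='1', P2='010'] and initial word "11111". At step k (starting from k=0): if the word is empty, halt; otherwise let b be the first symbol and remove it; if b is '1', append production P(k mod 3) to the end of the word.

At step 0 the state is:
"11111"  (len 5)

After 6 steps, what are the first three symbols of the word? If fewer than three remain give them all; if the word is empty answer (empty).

101

gen 0: "11111"  (len 5)
gen 1: "11110"  (len 5)
gen 2: "11101"  (len 5)
gen 3: "1101010"  (len 7)
gen 4: "1010100"  (len 7)
gen 5: "0101001"  (len 7)
gen 6: "101001"  (len 6)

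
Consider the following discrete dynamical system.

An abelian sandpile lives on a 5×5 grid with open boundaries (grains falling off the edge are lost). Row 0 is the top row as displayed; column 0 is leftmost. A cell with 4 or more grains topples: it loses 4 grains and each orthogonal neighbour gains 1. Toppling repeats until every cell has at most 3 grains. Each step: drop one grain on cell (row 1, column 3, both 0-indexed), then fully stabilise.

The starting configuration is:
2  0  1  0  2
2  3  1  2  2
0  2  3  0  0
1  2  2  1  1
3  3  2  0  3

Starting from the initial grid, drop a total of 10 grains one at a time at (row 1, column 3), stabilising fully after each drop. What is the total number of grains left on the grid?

47

step 0: 2  0  1  0  2
2  3  1  2  2
0  2  3  0  0
1  2  2  1  1
3  3  2  0  3
step 1: 2  0  1  0  2
2  3  1  3  2
0  2  3  0  0
1  2  2  1  1
3  3  2  0  3
step 2: 2  0  1  1  2
2  3  2  0  3
0  2  3  1  0
1  2  2  1  1
3  3  2  0  3
step 3: 2  0  1  1  2
2  3  2  1  3
0  2  3  1  0
1  2  2  1  1
3  3  2  0  3
step 4: 2  0  1  1  2
2  3  2  2  3
0  2  3  1  0
1  2  2  1  1
3  3  2  0  3
step 5: 2  0  1  1  2
2  3  2  3  3
0  2  3  1  0
1  2  2  1  1
3  3  2  0  3
step 6: 2  0  1  2  3
2  3  3  1  0
0  2  3  2  1
1  2  2  1  1
3  3  2  0  3
step 7: 2  0  1  2  3
2  3  3  2  0
0  2  3  2  1
1  2  2  1  1
3  3  2  0  3
step 8: 2  0  1  2  3
2  3  3  3  0
0  2  3  2  1
1  2  2  1  1
3  3  2  0  3
step 9: 2  1  2  3  3
3  1  2  2  1
1  0  2  0  2
1  3  3  2  1
3  3  2  0  3
step 10: 2  1  2  3  3
3  1  2  3  1
1  0  2  0  2
1  3  3  2  1
3  3  2  0  3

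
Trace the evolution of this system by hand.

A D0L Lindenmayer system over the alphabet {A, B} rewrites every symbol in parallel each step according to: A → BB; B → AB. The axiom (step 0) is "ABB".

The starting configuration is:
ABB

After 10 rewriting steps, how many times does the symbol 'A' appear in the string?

k=0  ABB
k=1  BBABAB
k=2  ABABBBABBBAB
k=3  BBABBBABABABBBABABABBBAB
k=4  ABABBBABABABBBABBBABBBABABABBBABBBABBBABABABBBAB
k=5  BBABBBABABABBBABBBABBBABABABBBABABABBBABABABBBABBBABBBABABABBBABABABBBABABABBBABBBABBBABABABBBAB
k=6  ABABBBABABABBBABBBABBBABABABBBABABABBBABABABBBABBBABBBABAB…ABABABBBABBBABBBABABABBBABABABBBABABABBBABBBABBBABABABBBAB  (len 192)
k=7  BBABBBABABABBBABBBABBBABABABBBABABABBBABABABBBABBBABBBABAB…ABABABBBABBBABBBABABABBBABABABBBABABABBBABBBABBBABABABBBAB  (len 384)
k=8  ABABBBABABABBBABBBABBBABABABBBABABABBBABABABBBABBBABBBABAB…ABABABBBABBBABBBABABABBBABABABBBABABABBBABBBABBBABABABBBAB  (len 768)
k=9  BBABBBABABABBBABBBABBBABABABBBABABABBBABABABBBABBBABBBABAB…ABABABBBABBBABBBABABABBBABABABBBABABABBBABBBABBBABABABBBAB  (len 1536)
k=10  ABABBBABABABBBABBBABBBABABABBBABABABBBABABABBBABBBABBBABAB…ABABABBBABBBABBBABABABBBABABABBBABABABBBABBBABBBABABABBBAB  (len 3072)

1024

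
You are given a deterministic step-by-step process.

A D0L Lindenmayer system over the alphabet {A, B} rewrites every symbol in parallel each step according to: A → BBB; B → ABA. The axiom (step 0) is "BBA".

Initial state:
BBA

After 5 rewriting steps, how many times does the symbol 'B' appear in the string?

431

0) BBA
1) ABAABABBB
2) BBBABABBBBBBABABBBABAABAABA
3) ABAABAABABBBABABBBABAABAABAABAABAABABBBABABBBABAABAABABBBABABBBBBBABABBBBBBABABBB
4) BBBABABBBBBBABABBBBBBABABBBABAABAABABBBABABBBABAABAABABBBA…AABAABAABAABABBBABABBBABAABAABAABAABAABABBBABABBBABAABAABA  (len 243)
5) ABAABAABABBBABABBBABAABAABAABAABAABABBBABABBBABAABAABAABAA…ABBBABAABAABABBBABABBBABAABAABABBBABABBBBBBABABBBBBBABABBB  (len 729)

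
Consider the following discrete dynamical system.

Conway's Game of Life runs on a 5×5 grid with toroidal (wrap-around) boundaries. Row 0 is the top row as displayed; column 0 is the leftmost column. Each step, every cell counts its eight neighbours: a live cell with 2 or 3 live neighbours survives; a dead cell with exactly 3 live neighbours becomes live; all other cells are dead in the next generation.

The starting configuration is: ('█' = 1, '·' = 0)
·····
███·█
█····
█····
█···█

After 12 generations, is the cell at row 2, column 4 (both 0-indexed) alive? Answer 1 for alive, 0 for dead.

[0] ·····
███·█
█····
█····
█···█
[1] ···█·
██··█
·····
██···
█···█
[2] ·█·█·
█···█
····█
██··█
██··█
[3] ·███·
█··██
·█·█·
·█·█·
···█·
[4] ██···
█····
·█·█·
···██
·█·██
[5] ·██··
█·█·█
█·██·
·····
·█·█·
[6] ····█
█···█
█·██·
·█·██
·█···
[7] ····█
██···
··█··
·█·██
··███
[8] ·██·█
██···
··███
██··█
··█··
[9] ··██·
·····
··██·
██··█
··█·█
[10] ··██·
·····
█████
██··█
··█·█
[11] ··██·
█····
··██·
·····
··█·█
[12] ·████
·█··█
·····
··█··
··█··

0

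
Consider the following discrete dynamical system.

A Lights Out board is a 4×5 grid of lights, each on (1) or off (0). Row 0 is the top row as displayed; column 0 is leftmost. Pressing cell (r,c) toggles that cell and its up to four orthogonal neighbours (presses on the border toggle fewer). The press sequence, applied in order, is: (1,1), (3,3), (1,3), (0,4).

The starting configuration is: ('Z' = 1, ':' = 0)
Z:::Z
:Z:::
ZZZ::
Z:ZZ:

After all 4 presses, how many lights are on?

8

step 0: Z:::Z
:Z:::
ZZZ::
Z:ZZ:
step 1: ZZ::Z
Z:Z::
Z:Z::
Z:ZZ:
step 2: ZZ::Z
Z:Z::
Z:ZZ:
Z:::Z
step 3: ZZ:ZZ
Z::ZZ
Z:Z::
Z:::Z
step 4: ZZ:::
Z::Z:
Z:Z::
Z:::Z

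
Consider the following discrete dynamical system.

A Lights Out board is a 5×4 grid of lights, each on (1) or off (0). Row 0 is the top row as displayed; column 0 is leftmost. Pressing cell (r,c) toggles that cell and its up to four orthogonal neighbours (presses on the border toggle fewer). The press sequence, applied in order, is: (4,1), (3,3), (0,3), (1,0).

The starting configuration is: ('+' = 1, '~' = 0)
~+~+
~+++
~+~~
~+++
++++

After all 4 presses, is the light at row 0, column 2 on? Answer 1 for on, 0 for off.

1

0) ~+~+
~+++
~+~~
~+++
++++
1) ~+~+
~+++
~+~~
~~++
~~~+
2) ~+~+
~+++
~+~+
~~~~
~~~~
3) ~++~
~++~
~+~+
~~~~
~~~~
4) +++~
+~+~
++~+
~~~~
~~~~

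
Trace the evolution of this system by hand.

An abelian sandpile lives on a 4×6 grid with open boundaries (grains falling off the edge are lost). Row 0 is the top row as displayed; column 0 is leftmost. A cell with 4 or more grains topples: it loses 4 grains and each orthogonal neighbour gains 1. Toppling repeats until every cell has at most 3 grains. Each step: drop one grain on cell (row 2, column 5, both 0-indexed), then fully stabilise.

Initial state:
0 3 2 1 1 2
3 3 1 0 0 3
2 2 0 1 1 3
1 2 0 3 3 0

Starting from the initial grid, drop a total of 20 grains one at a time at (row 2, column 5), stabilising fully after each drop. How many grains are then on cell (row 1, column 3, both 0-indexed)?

step 0: 0 3 2 1 1 2
3 3 1 0 0 3
2 2 0 1 1 3
1 2 0 3 3 0
step 1: 0 3 2 1 1 3
3 3 1 0 1 0
2 2 0 1 2 1
1 2 0 3 3 1
step 2: 0 3 2 1 1 3
3 3 1 0 1 0
2 2 0 1 2 2
1 2 0 3 3 1
step 3: 0 3 2 1 1 3
3 3 1 0 1 0
2 2 0 1 2 3
1 2 0 3 3 1
step 4: 0 3 2 1 1 3
3 3 1 0 1 1
2 2 0 1 3 0
1 2 0 3 3 2
step 5: 0 3 2 1 1 3
3 3 1 0 1 1
2 2 0 1 3 1
1 2 0 3 3 2
step 6: 0 3 2 1 1 3
3 3 1 0 1 1
2 2 0 1 3 2
1 2 0 3 3 2
step 7: 0 3 2 1 1 3
3 3 1 0 1 1
2 2 0 1 3 3
1 2 0 3 3 2
step 8: 0 3 2 1 1 3
3 3 1 0 2 2
2 2 0 3 1 2
1 2 1 0 2 0
step 9: 0 3 2 1 1 3
3 3 1 0 2 2
2 2 0 3 1 3
1 2 1 0 2 0
step 10: 0 3 2 1 1 3
3 3 1 0 2 3
2 2 0 3 2 0
1 2 1 0 2 1
step 11: 0 3 2 1 1 3
3 3 1 0 2 3
2 2 0 3 2 1
1 2 1 0 2 1
step 12: 0 3 2 1 1 3
3 3 1 0 2 3
2 2 0 3 2 2
1 2 1 0 2 1
step 13: 0 3 2 1 1 3
3 3 1 0 2 3
2 2 0 3 2 3
1 2 1 0 2 1
step 14: 0 3 2 1 2 0
3 3 1 0 3 1
2 2 0 3 3 1
1 2 1 0 2 2
step 15: 0 3 2 1 2 0
3 3 1 0 3 1
2 2 0 3 3 2
1 2 1 0 2 2
step 16: 0 3 2 1 2 0
3 3 1 0 3 1
2 2 0 3 3 3
1 2 1 0 2 2
step 17: 0 3 2 1 3 0
3 3 1 2 0 3
2 2 1 0 2 1
1 2 1 1 3 3
step 18: 0 3 2 1 3 0
3 3 1 2 0 3
2 2 1 0 2 2
1 2 1 1 3 3
step 19: 0 3 2 1 3 0
3 3 1 2 0 3
2 2 1 0 2 3
1 2 1 1 3 3
step 20: 0 3 2 1 3 1
3 3 1 2 2 0
2 2 1 1 0 3
1 2 1 2 1 1

2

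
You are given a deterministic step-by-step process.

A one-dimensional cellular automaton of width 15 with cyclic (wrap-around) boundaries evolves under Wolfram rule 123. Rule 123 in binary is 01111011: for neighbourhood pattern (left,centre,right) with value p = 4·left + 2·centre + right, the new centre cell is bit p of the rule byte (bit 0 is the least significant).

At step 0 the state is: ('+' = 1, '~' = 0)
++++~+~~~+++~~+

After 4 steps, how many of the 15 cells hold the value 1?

k=0  ++++~+~~~+++~~+
k=1  ~~~++~++++~++++
k=2  +++++++~~+++~~+
k=3  ~~~~~~++++~++++
k=4  +++++++~~+++~~+

11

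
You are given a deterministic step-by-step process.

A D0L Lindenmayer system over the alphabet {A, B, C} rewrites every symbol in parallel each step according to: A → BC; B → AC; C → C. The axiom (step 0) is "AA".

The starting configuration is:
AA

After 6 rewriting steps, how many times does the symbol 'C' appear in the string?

12

gen 0: AA
gen 1: BCBC
gen 2: ACCACC
gen 3: BCCCBCCC
gen 4: ACCCCACCCC
gen 5: BCCCCCBCCCCC
gen 6: ACCCCCCACCCCCC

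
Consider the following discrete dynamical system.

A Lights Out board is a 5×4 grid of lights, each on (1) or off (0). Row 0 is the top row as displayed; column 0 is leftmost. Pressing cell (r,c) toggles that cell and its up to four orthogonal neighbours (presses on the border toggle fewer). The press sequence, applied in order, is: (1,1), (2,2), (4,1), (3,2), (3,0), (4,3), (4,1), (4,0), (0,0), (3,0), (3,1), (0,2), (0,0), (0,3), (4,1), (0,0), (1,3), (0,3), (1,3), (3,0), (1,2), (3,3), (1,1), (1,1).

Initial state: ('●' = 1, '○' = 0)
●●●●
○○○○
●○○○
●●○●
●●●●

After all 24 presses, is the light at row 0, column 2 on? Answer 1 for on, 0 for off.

1

gen 0: ●●●●
○○○○
●○○○
●●○●
●●●●
gen 1: ●○●●
●●●○
●●○○
●●○●
●●●●
gen 2: ●○●●
●●○○
●○●●
●●●●
●●●●
gen 3: ●○●●
●●○○
●○●●
●○●●
○○○●
gen 4: ●○●●
●●○○
●○○●
●●○○
○○●●
gen 5: ●○●●
●●○○
○○○●
○○○○
●○●●
gen 6: ●○●●
●●○○
○○○●
○○○●
●○○○
gen 7: ●○●●
●●○○
○○○●
○●○●
○●●○
gen 8: ●○●●
●●○○
○○○●
●●○●
●○●○
gen 9: ○●●●
○●○○
○○○●
●●○●
●○●○
gen 10: ○●●●
○●○○
●○○●
○○○●
○○●○
gen 11: ○●●●
○●○○
●●○●
●●●●
○●●○
gen 12: ○○○○
○●●○
●●○●
●●●●
○●●○
gen 13: ●●○○
●●●○
●●○●
●●●●
○●●○
gen 14: ●●●●
●●●●
●●○●
●●●●
○●●○
gen 15: ●●●●
●●●●
●●○●
●○●●
●○○○
gen 16: ○○●●
○●●●
●●○●
●○●●
●○○○
gen 17: ○○●○
○●○○
●●○○
●○●●
●○○○
gen 18: ○○○●
○●○●
●●○○
●○●●
●○○○
gen 19: ○○○○
○●●○
●●○●
●○●●
●○○○
gen 20: ○○○○
○●●○
○●○●
○●●●
○○○○
gen 21: ○○●○
○○○●
○●●●
○●●●
○○○○
gen 22: ○○●○
○○○●
○●●○
○●○○
○○○●
gen 23: ○●●○
●●●●
○○●○
○●○○
○○○●
gen 24: ○○●○
○○○●
○●●○
○●○○
○○○●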